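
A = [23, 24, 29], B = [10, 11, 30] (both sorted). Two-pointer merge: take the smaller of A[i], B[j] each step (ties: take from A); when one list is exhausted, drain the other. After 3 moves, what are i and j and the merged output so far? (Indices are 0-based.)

i=0 j=0: A[i]=23>B[j]=10 take 10, j++
i=0 j=1: A[i]=23>B[j]=11 take 11, j++
i=0 j=2: A[i]=23<=B[j]=30 take 23, i++

i=1, j=2, merged so far=[10, 11, 23]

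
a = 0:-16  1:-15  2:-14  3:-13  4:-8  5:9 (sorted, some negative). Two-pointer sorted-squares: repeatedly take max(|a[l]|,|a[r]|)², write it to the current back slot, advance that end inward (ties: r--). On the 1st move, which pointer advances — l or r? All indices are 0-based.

l

l=0 r=5: |-16|>|9| out[5]=256, l++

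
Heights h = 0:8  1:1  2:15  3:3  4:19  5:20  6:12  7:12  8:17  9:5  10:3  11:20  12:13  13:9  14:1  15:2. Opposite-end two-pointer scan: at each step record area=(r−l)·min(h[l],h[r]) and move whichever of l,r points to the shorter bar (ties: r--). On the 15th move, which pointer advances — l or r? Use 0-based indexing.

r

l=0 r=15: min(8,2)*15=30 best=30 *, r--
l=0 r=14: min(8,1)*14=14 best=30, r--
l=0 r=13: min(8,9)*13=104 best=104 *, l++
l=1 r=13: min(1,9)*12=12 best=104, l++
l=2 r=13: min(15,9)*11=99 best=104, r--
l=2 r=12: min(15,13)*10=130 best=130 *, r--
l=2 r=11: min(15,20)*9=135 best=135 *, l++
l=3 r=11: min(3,20)*8=24 best=135, l++
l=4 r=11: min(19,20)*7=133 best=135, l++
l=5 r=11: min(20,20)*6=120 best=135, r--
l=5 r=10: min(20,3)*5=15 best=135, r--
l=5 r=9: min(20,5)*4=20 best=135, r--
l=5 r=8: min(20,17)*3=51 best=135, r--
l=5 r=7: min(20,12)*2=24 best=135, r--
l=5 r=6: min(20,12)*1=12 best=135, r--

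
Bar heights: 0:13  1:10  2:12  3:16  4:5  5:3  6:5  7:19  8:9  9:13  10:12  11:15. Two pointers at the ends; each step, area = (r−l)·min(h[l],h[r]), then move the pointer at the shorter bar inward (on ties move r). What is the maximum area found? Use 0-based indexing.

max area = 143

l=0 r=11: min(13,15)*11=143 best=143 *, l++
l=1 r=11: min(10,15)*10=100 best=143, l++
l=2 r=11: min(12,15)*9=108 best=143, l++
l=3 r=11: min(16,15)*8=120 best=143, r--
l=3 r=10: min(16,12)*7=84 best=143, r--
l=3 r=9: min(16,13)*6=78 best=143, r--
l=3 r=8: min(16,9)*5=45 best=143, r--
l=3 r=7: min(16,19)*4=64 best=143, l++
l=4 r=7: min(5,19)*3=15 best=143, l++
l=5 r=7: min(3,19)*2=6 best=143, l++
l=6 r=7: min(5,19)*1=5 best=143, l++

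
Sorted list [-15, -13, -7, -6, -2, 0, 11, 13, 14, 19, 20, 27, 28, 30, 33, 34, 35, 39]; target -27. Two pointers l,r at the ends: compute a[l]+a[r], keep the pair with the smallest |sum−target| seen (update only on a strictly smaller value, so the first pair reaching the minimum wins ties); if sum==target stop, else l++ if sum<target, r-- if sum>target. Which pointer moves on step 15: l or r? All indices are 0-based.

r

l=0 r=17: -15+39=24 d=51 *, r--
l=0 r=16: -15+35=20 d=47 *, r--
l=0 r=15: -15+34=19 d=46 *, r--
l=0 r=14: -15+33=18 d=45 *, r--
l=0 r=13: -15+30=15 d=42 *, r--
l=0 r=12: -15+28=13 d=40 *, r--
l=0 r=11: -15+27=12 d=39 *, r--
l=0 r=10: -15+20=5 d=32 *, r--
l=0 r=9: -15+19=4 d=31 *, r--
l=0 r=8: -15+14=-1 d=26 *, r--
l=0 r=7: -15+13=-2 d=25 *, r--
l=0 r=6: -15+11=-4 d=23 *, r--
l=0 r=5: -15+0=-15 d=12 *, r--
l=0 r=4: -15+-2=-17 d=10 *, r--
l=0 r=3: -15+-6=-21 d=6 *, r--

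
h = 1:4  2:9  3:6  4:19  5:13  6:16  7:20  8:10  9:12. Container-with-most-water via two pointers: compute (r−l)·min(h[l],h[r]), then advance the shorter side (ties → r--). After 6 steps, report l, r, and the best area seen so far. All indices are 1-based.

[1,9] min(4,12)*8=32 best=32 * → l++
[2,9] min(9,12)*7=63 best=63 * → l++
[3,9] min(6,12)*6=36 best=63 → l++
[4,9] min(19,12)*5=60 best=63 → r--
[4,8] min(19,10)*4=40 best=63 → r--
[4,7] min(19,20)*3=57 best=63 → l++

l=5, r=7, best area=63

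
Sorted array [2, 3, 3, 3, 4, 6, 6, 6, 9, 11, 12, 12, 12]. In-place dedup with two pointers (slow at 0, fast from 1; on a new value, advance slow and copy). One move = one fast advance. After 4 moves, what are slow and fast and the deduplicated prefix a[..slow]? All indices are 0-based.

slow=2, fast=5, prefix=[2, 3, 4]

(s=0,f=1) a[fast]=3≠a[slow]=2 write a[1]=3 → slow++,fast++
(s=1,f=2) a[fast]=3=a[slow] dup → fast++
(s=1,f=3) a[fast]=3=a[slow] dup → fast++
(s=1,f=4) a[fast]=4≠a[slow]=3 write a[2]=4 → slow++,fast++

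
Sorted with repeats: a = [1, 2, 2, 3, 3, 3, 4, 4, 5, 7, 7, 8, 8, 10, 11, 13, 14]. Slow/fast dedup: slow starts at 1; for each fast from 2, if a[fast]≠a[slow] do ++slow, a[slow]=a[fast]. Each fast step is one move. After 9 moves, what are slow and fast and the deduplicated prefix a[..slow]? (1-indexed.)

slow=6, fast=11, prefix=[1, 2, 3, 4, 5, 7]

(s=1,f=2) a[fast]=2≠a[slow]=1 write a[2]=2 → slow++,fast++
(s=2,f=3) a[fast]=2=a[slow] dup → fast++
(s=2,f=4) a[fast]=3≠a[slow]=2 write a[3]=3 → slow++,fast++
(s=3,f=5) a[fast]=3=a[slow] dup → fast++
(s=3,f=6) a[fast]=3=a[slow] dup → fast++
(s=3,f=7) a[fast]=4≠a[slow]=3 write a[4]=4 → slow++,fast++
(s=4,f=8) a[fast]=4=a[slow] dup → fast++
(s=4,f=9) a[fast]=5≠a[slow]=4 write a[5]=5 → slow++,fast++
(s=5,f=10) a[fast]=7≠a[slow]=5 write a[6]=7 → slow++,fast++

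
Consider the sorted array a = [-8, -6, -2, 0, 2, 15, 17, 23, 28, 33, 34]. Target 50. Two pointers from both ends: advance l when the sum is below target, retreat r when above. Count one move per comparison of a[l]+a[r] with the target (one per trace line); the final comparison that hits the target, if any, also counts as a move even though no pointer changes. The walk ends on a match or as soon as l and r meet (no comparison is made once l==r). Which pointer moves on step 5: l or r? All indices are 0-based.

[0,10] -8+34=26 <50 → l++
[1,10] -6+34=28 <50 → l++
[2,10] -2+34=32 <50 → l++
[3,10] 0+34=34 <50 → l++
[4,10] 2+34=36 <50 → l++

l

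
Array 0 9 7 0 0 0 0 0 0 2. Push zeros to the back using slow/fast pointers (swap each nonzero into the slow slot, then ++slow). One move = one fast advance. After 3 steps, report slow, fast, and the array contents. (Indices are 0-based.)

(s=0,f=0) a[fast]=0 → fast++
(s=0,f=1) a[fast]=9≠0 swap→a[0]=9 → slow++,fast++
(s=1,f=2) a[fast]=7≠0 swap→a[1]=7 → slow++,fast++

slow=2, fast=3, a=[9, 7, 0, 0, 0, 0, 0, 0, 0, 2]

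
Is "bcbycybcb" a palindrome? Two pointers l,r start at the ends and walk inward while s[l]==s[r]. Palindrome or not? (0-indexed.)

palindrome

l=0 r=8: 'b'=='b', l++,r--
l=1 r=7: 'c'=='c', l++,r--
l=2 r=6: 'b'=='b', l++,r--
l=3 r=5: 'y'=='y', l++,r--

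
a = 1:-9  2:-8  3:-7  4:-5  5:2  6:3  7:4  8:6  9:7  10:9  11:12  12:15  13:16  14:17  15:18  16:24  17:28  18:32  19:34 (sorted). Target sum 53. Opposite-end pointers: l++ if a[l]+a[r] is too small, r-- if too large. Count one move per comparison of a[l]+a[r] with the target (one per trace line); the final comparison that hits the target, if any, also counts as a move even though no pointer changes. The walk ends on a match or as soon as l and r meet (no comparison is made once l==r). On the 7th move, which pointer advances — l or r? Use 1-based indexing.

l=1 r=19: -9+34=25 <53, l++
l=2 r=19: -8+34=26 <53, l++
l=3 r=19: -7+34=27 <53, l++
l=4 r=19: -5+34=29 <53, l++
l=5 r=19: 2+34=36 <53, l++
l=6 r=19: 3+34=37 <53, l++
l=7 r=19: 4+34=38 <53, l++

l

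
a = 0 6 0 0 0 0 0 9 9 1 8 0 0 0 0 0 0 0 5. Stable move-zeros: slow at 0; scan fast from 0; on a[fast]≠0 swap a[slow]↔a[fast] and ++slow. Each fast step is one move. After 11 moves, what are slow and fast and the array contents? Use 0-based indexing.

(s=0,f=0) a[fast]=0 → fast++
(s=0,f=1) a[fast]=6≠0 swap→a[0]=6 → slow++,fast++
(s=1,f=2) a[fast]=0 → fast++
(s=1,f=3) a[fast]=0 → fast++
(s=1,f=4) a[fast]=0 → fast++
(s=1,f=5) a[fast]=0 → fast++
(s=1,f=6) a[fast]=0 → fast++
(s=1,f=7) a[fast]=9≠0 swap→a[1]=9 → slow++,fast++
(s=2,f=8) a[fast]=9≠0 swap→a[2]=9 → slow++,fast++
(s=3,f=9) a[fast]=1≠0 swap→a[3]=1 → slow++,fast++
(s=4,f=10) a[fast]=8≠0 swap→a[4]=8 → slow++,fast++

slow=5, fast=11, a=[6, 9, 9, 1, 8, 0, 0, 0, 0, 0, 0, 0, 0, 0, 0, 0, 0, 0, 5]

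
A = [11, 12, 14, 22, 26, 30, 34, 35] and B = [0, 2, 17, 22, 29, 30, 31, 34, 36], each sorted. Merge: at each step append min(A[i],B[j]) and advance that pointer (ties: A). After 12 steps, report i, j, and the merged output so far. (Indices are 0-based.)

[i=0,j=0] A[i]=11>B[j]=0 take 0 → j++
[i=0,j=1] A[i]=11>B[j]=2 take 2 → j++
[i=0,j=2] A[i]=11<=B[j]=17 take 11 → i++
[i=1,j=2] A[i]=12<=B[j]=17 take 12 → i++
[i=2,j=2] A[i]=14<=B[j]=17 take 14 → i++
[i=3,j=2] A[i]=22>B[j]=17 take 17 → j++
[i=3,j=3] A[i]=22<=B[j]=22 take 22 → i++
[i=4,j=3] A[i]=26>B[j]=22 take 22 → j++
[i=4,j=4] A[i]=26<=B[j]=29 take 26 → i++
[i=5,j=4] A[i]=30>B[j]=29 take 29 → j++
[i=5,j=5] A[i]=30<=B[j]=30 take 30 → i++
[i=6,j=5] A[i]=34>B[j]=30 take 30 → j++

i=6, j=6, merged so far=[0, 2, 11, 12, 14, 17, 22, 22, 26, 29, 30, 30]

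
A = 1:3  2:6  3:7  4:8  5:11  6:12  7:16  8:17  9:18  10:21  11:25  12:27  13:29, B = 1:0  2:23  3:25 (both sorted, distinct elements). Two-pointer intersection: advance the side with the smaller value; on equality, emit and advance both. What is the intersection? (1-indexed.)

intersection = [25]

[i=1,j=1] 3>0 → j++
[i=1,j=2] 3<23 → i++
[i=2,j=2] 6<23 → i++
[i=3,j=2] 7<23 → i++
[i=4,j=2] 8<23 → i++
[i=5,j=2] 11<23 → i++
[i=6,j=2] 12<23 → i++
[i=7,j=2] 16<23 → i++
[i=8,j=2] 17<23 → i++
[i=9,j=2] 18<23 → i++
[i=10,j=2] 21<23 → i++
[i=11,j=2] 25>23 → j++
[i=11,j=3] 25==25 emit → i++,j++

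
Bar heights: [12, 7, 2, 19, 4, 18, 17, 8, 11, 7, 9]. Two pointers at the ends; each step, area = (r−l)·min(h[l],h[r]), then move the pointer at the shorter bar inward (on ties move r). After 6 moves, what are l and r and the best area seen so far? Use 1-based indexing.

l=3, r=7, best area=90

l=1 r=11: min(12,9)*10=90 best=90 *, r--
l=1 r=10: min(12,7)*9=63 best=90, r--
l=1 r=9: min(12,11)*8=88 best=90, r--
l=1 r=8: min(12,8)*7=56 best=90, r--
l=1 r=7: min(12,17)*6=72 best=90, l++
l=2 r=7: min(7,17)*5=35 best=90, l++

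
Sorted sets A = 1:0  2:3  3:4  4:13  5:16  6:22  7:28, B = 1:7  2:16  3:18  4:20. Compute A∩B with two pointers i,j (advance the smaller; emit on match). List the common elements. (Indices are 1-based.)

i=1 j=1: 0<7, i++
i=2 j=1: 3<7, i++
i=3 j=1: 4<7, i++
i=4 j=1: 13>7, j++
i=4 j=2: 13<16, i++
i=5 j=2: 16==16 emit, i++,j++
i=6 j=3: 22>18, j++
i=6 j=4: 22>20, j++

intersection = [16]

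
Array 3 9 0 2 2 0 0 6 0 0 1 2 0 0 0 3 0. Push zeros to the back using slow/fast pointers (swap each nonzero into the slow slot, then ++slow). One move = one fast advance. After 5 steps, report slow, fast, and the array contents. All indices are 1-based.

slow=1 fast=1: a[fast]=3≠0 swap→a[1]=3, slow++,fast++
slow=2 fast=2: a[fast]=9≠0 swap→a[2]=9, slow++,fast++
slow=3 fast=3: a[fast]=0, fast++
slow=3 fast=4: a[fast]=2≠0 swap→a[3]=2, slow++,fast++
slow=4 fast=5: a[fast]=2≠0 swap→a[4]=2, slow++,fast++

slow=5, fast=6, a=[3, 9, 2, 2, 0, 0, 0, 6, 0, 0, 1, 2, 0, 0, 0, 3, 0]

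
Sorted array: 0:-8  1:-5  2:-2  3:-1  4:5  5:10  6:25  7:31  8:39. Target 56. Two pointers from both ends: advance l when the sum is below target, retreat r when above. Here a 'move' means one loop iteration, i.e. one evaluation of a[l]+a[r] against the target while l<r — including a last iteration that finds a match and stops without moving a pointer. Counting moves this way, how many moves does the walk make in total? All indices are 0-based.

[0,8] -8+39=31 <56 → l++
[1,8] -5+39=34 <56 → l++
[2,8] -2+39=37 <56 → l++
[3,8] -1+39=38 <56 → l++
[4,8] 5+39=44 <56 → l++
[5,8] 10+39=49 <56 → l++
[6,8] 25+39=64 >56 → r--
[6,7] 25+31=56 → found

8 moves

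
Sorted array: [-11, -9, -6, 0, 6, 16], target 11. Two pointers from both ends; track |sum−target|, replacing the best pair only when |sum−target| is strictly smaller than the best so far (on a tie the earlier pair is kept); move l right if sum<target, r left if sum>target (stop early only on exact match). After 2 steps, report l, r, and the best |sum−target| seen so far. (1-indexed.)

l=3, r=6, best |Δ|=4

[1,6] -11+16=5 d=6 * → l++
[2,6] -9+16=7 d=4 * → l++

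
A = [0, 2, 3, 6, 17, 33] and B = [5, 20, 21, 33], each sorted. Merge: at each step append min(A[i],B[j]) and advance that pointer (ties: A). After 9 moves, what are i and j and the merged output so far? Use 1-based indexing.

[i=1,j=1] A[i]=0<=B[j]=5 take 0 → i++
[i=2,j=1] A[i]=2<=B[j]=5 take 2 → i++
[i=3,j=1] A[i]=3<=B[j]=5 take 3 → i++
[i=4,j=1] A[i]=6>B[j]=5 take 5 → j++
[i=4,j=2] A[i]=6<=B[j]=20 take 6 → i++
[i=5,j=2] A[i]=17<=B[j]=20 take 17 → i++
[i=6,j=2] A[i]=33>B[j]=20 take 20 → j++
[i=6,j=3] A[i]=33>B[j]=21 take 21 → j++
[i=6,j=4] A[i]=33<=B[j]=33 take 33 → i++

i=7, j=4, merged so far=[0, 2, 3, 5, 6, 17, 20, 21, 33]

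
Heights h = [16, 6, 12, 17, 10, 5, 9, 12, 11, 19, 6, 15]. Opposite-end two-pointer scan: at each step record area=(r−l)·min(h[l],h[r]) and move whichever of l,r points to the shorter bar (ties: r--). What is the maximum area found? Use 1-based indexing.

[1,12] min(16,15)*11=165 best=165 * → r--
[1,11] min(16,6)*10=60 best=165 → r--
[1,10] min(16,19)*9=144 best=165 → l++
[2,10] min(6,19)*8=48 best=165 → l++
[3,10] min(12,19)*7=84 best=165 → l++
[4,10] min(17,19)*6=102 best=165 → l++
[5,10] min(10,19)*5=50 best=165 → l++
[6,10] min(5,19)*4=20 best=165 → l++
[7,10] min(9,19)*3=27 best=165 → l++
[8,10] min(12,19)*2=24 best=165 → l++
[9,10] min(11,19)*1=11 best=165 → l++

max area = 165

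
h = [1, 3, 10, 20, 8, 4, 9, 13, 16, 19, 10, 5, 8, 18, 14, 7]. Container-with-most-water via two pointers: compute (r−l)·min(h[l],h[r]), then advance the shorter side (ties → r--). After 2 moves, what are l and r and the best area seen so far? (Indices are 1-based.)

l=3, r=16, best area=42

l=1 r=16: min(1,7)*15=15 best=15 *, l++
l=2 r=16: min(3,7)*14=42 best=42 *, l++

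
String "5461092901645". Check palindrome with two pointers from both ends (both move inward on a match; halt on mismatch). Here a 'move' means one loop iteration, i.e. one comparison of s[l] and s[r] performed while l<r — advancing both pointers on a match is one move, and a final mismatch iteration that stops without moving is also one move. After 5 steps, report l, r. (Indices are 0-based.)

l=5, r=7

l=0 r=12: '5'=='5', l++,r--
l=1 r=11: '4'=='4', l++,r--
l=2 r=10: '6'=='6', l++,r--
l=3 r=9: '1'=='1', l++,r--
l=4 r=8: '0'=='0', l++,r--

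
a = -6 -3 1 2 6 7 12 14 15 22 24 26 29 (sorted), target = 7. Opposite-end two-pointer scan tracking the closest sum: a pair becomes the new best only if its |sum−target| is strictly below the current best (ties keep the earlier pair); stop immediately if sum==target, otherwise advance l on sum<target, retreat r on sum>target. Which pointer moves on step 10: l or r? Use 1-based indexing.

r

l=1 r=13: -6+29=23 d=16 *, r--
l=1 r=12: -6+26=20 d=13 *, r--
l=1 r=11: -6+24=18 d=11 *, r--
l=1 r=10: -6+22=16 d=9 *, r--
l=1 r=9: -6+15=9 d=2 *, r--
l=1 r=8: -6+14=8 d=1 *, r--
l=1 r=7: -6+12=6 d=1, l++
l=2 r=7: -3+12=9 d=2, r--
l=2 r=6: -3+7=4 d=3, l++
l=3 r=6: 1+7=8 d=1, r--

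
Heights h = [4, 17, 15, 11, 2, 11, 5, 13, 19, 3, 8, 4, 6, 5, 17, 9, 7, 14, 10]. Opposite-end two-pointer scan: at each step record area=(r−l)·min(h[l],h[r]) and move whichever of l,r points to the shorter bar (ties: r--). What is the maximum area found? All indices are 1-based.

[1,19] min(4,10)*18=72 best=72 * → l++
[2,19] min(17,10)*17=170 best=170 * → r--
[2,18] min(17,14)*16=224 best=224 * → r--
[2,17] min(17,7)*15=105 best=224 → r--
[2,16] min(17,9)*14=126 best=224 → r--
[2,15] min(17,17)*13=221 best=224 → r--
[2,14] min(17,5)*12=60 best=224 → r--
[2,13] min(17,6)*11=66 best=224 → r--
[2,12] min(17,4)*10=40 best=224 → r--
[2,11] min(17,8)*9=72 best=224 → r--
[2,10] min(17,3)*8=24 best=224 → r--
[2,9] min(17,19)*7=119 best=224 → l++
[3,9] min(15,19)*6=90 best=224 → l++
[4,9] min(11,19)*5=55 best=224 → l++
[5,9] min(2,19)*4=8 best=224 → l++
[6,9] min(11,19)*3=33 best=224 → l++
[7,9] min(5,19)*2=10 best=224 → l++
[8,9] min(13,19)*1=13 best=224 → l++

max area = 224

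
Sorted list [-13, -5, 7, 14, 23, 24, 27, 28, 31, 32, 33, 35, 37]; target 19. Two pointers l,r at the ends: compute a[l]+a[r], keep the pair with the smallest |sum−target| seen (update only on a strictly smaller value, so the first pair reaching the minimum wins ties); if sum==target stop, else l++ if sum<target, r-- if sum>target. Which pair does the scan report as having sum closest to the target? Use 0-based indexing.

[0,12] -13+37=24 d=5 * → r--
[0,11] -13+35=22 d=3 * → r--
[0,10] -13+33=20 d=1 * → r--
[0,9] -13+32=19 d=0 * → stop

pair (-13, 32) with sum 19 (|Δ|=0)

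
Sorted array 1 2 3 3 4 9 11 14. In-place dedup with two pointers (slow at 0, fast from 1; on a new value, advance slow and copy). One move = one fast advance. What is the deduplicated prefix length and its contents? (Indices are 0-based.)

length 7; prefix = [1, 2, 3, 4, 9, 11, 14]

slow=0 fast=1: a[fast]=2≠a[slow]=1 write a[1]=2, slow++,fast++
slow=1 fast=2: a[fast]=3≠a[slow]=2 write a[2]=3, slow++,fast++
slow=2 fast=3: a[fast]=3=a[slow] dup, fast++
slow=2 fast=4: a[fast]=4≠a[slow]=3 write a[3]=4, slow++,fast++
slow=3 fast=5: a[fast]=9≠a[slow]=4 write a[4]=9, slow++,fast++
slow=4 fast=6: a[fast]=11≠a[slow]=9 write a[5]=11, slow++,fast++
slow=5 fast=7: a[fast]=14≠a[slow]=11 write a[6]=14, slow++,fast++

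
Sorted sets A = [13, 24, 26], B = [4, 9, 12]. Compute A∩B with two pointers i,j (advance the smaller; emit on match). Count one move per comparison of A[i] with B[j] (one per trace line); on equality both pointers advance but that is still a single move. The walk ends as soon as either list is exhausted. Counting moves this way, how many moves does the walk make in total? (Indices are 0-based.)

i=0 j=0: 13>4, j++
i=0 j=1: 13>9, j++
i=0 j=2: 13>12, j++

3 moves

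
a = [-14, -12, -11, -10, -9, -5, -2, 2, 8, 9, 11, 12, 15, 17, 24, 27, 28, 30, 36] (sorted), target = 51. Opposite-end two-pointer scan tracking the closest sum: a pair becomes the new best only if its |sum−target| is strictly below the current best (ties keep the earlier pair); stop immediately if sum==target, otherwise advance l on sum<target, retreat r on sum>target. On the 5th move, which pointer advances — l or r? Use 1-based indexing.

l

[1,19] -14+36=22 d=29 * → l++
[2,19] -12+36=24 d=27 * → l++
[3,19] -11+36=25 d=26 * → l++
[4,19] -10+36=26 d=25 * → l++
[5,19] -9+36=27 d=24 * → l++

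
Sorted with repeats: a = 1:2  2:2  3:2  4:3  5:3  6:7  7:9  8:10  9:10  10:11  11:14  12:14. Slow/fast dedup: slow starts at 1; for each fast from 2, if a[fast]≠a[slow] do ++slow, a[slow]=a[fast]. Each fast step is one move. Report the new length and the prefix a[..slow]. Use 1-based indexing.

(s=1,f=2) a[fast]=2=a[slow] dup → fast++
(s=1,f=3) a[fast]=2=a[slow] dup → fast++
(s=1,f=4) a[fast]=3≠a[slow]=2 write a[2]=3 → slow++,fast++
(s=2,f=5) a[fast]=3=a[slow] dup → fast++
(s=2,f=6) a[fast]=7≠a[slow]=3 write a[3]=7 → slow++,fast++
(s=3,f=7) a[fast]=9≠a[slow]=7 write a[4]=9 → slow++,fast++
(s=4,f=8) a[fast]=10≠a[slow]=9 write a[5]=10 → slow++,fast++
(s=5,f=9) a[fast]=10=a[slow] dup → fast++
(s=5,f=10) a[fast]=11≠a[slow]=10 write a[6]=11 → slow++,fast++
(s=6,f=11) a[fast]=14≠a[slow]=11 write a[7]=14 → slow++,fast++
(s=7,f=12) a[fast]=14=a[slow] dup → fast++

length 7; prefix = [2, 3, 7, 9, 10, 11, 14]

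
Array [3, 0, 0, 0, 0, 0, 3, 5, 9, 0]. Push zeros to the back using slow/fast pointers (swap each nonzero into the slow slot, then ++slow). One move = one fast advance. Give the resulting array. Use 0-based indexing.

(s=0,f=0) a[fast]=3≠0 swap→a[0]=3 → slow++,fast++
(s=1,f=1) a[fast]=0 → fast++
(s=1,f=2) a[fast]=0 → fast++
(s=1,f=3) a[fast]=0 → fast++
(s=1,f=4) a[fast]=0 → fast++
(s=1,f=5) a[fast]=0 → fast++
(s=1,f=6) a[fast]=3≠0 swap→a[1]=3 → slow++,fast++
(s=2,f=7) a[fast]=5≠0 swap→a[2]=5 → slow++,fast++
(s=3,f=8) a[fast]=9≠0 swap→a[3]=9 → slow++,fast++
(s=4,f=9) a[fast]=0 → fast++

[3, 3, 5, 9, 0, 0, 0, 0, 0, 0]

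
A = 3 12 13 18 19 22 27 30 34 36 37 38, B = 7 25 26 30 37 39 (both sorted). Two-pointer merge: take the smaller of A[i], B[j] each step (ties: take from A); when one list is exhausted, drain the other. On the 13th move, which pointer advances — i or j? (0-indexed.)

[i=0,j=0] A[i]=3<=B[j]=7 take 3 → i++
[i=1,j=0] A[i]=12>B[j]=7 take 7 → j++
[i=1,j=1] A[i]=12<=B[j]=25 take 12 → i++
[i=2,j=1] A[i]=13<=B[j]=25 take 13 → i++
[i=3,j=1] A[i]=18<=B[j]=25 take 18 → i++
[i=4,j=1] A[i]=19<=B[j]=25 take 19 → i++
[i=5,j=1] A[i]=22<=B[j]=25 take 22 → i++
[i=6,j=1] A[i]=27>B[j]=25 take 25 → j++
[i=6,j=2] A[i]=27>B[j]=26 take 26 → j++
[i=6,j=3] A[i]=27<=B[j]=30 take 27 → i++
[i=7,j=3] A[i]=30<=B[j]=30 take 30 → i++
[i=8,j=3] A[i]=34>B[j]=30 take 30 → j++
[i=8,j=4] A[i]=34<=B[j]=37 take 34 → i++

i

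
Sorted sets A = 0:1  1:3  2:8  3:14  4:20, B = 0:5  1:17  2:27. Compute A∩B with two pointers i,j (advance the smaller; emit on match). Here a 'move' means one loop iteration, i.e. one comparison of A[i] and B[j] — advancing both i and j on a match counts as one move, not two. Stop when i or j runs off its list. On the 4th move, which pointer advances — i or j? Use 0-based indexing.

i

[i=0,j=0] 1<5 → i++
[i=1,j=0] 3<5 → i++
[i=2,j=0] 8>5 → j++
[i=2,j=1] 8<17 → i++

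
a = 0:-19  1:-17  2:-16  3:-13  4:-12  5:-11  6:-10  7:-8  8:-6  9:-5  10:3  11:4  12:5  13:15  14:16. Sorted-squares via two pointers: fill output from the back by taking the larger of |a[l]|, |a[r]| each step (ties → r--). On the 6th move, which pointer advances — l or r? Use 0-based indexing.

l

[0,14] |-19|>|16| out[14]=361 → l++
[1,14] |-17|>|16| out[13]=289 → l++
[2,14] |-16|<=|16| out[12]=256 → r--
[2,13] |-16|>|15| out[11]=256 → l++
[3,13] |-13|<=|15| out[10]=225 → r--
[3,12] |-13|>|5| out[9]=169 → l++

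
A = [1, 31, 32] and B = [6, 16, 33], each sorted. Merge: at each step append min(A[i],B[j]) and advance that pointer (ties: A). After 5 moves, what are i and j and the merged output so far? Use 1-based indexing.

[i=1,j=1] A[i]=1<=B[j]=6 take 1 → i++
[i=2,j=1] A[i]=31>B[j]=6 take 6 → j++
[i=2,j=2] A[i]=31>B[j]=16 take 16 → j++
[i=2,j=3] A[i]=31<=B[j]=33 take 31 → i++
[i=3,j=3] A[i]=32<=B[j]=33 take 32 → i++

i=4, j=3, merged so far=[1, 6, 16, 31, 32]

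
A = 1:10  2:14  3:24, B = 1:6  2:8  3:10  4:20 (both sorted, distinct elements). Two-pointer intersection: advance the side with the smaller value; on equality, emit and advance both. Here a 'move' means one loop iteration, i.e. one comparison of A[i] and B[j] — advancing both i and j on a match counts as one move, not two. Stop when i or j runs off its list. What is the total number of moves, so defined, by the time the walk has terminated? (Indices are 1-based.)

i=1 j=1: 10>6, j++
i=1 j=2: 10>8, j++
i=1 j=3: 10==10 emit, i++,j++
i=2 j=4: 14<20, i++
i=3 j=4: 24>20, j++

5 moves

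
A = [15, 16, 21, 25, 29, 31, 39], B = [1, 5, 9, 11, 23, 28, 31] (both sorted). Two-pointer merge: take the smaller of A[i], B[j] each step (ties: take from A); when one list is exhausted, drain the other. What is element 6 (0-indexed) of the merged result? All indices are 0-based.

merged[6] = 21

[i=0,j=0] A[i]=15>B[j]=1 take 1 → j++
[i=0,j=1] A[i]=15>B[j]=5 take 5 → j++
[i=0,j=2] A[i]=15>B[j]=9 take 9 → j++
[i=0,j=3] A[i]=15>B[j]=11 take 11 → j++
[i=0,j=4] A[i]=15<=B[j]=23 take 15 → i++
[i=1,j=4] A[i]=16<=B[j]=23 take 16 → i++
[i=2,j=4] A[i]=21<=B[j]=23 take 21 → i++
[i=3,j=4] A[i]=25>B[j]=23 take 23 → j++
[i=3,j=5] A[i]=25<=B[j]=28 take 25 → i++
[i=4,j=5] A[i]=29>B[j]=28 take 28 → j++
[i=4,j=6] A[i]=29<=B[j]=31 take 29 → i++
[i=5,j=6] A[i]=31<=B[j]=31 take 31 → i++
[i=6,j=6] A[i]=39>B[j]=31 take 31 → j++
[i=6,j=7] B done, take A[i]=39 → i++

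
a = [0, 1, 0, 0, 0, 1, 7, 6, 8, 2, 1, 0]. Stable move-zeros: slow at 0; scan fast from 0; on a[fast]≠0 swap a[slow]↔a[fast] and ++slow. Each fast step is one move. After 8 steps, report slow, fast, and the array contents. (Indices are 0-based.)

(s=0,f=0) a[fast]=0 → fast++
(s=0,f=1) a[fast]=1≠0 swap→a[0]=1 → slow++,fast++
(s=1,f=2) a[fast]=0 → fast++
(s=1,f=3) a[fast]=0 → fast++
(s=1,f=4) a[fast]=0 → fast++
(s=1,f=5) a[fast]=1≠0 swap→a[1]=1 → slow++,fast++
(s=2,f=6) a[fast]=7≠0 swap→a[2]=7 → slow++,fast++
(s=3,f=7) a[fast]=6≠0 swap→a[3]=6 → slow++,fast++

slow=4, fast=8, a=[1, 1, 7, 6, 0, 0, 0, 0, 8, 2, 1, 0]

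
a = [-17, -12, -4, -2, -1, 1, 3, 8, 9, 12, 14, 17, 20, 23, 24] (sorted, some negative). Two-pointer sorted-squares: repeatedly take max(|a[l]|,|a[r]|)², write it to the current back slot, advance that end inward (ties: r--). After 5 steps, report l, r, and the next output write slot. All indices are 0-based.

[0,14] |-17|<=|24| out[14]=576 → r--
[0,13] |-17|<=|23| out[13]=529 → r--
[0,12] |-17|<=|20| out[12]=400 → r--
[0,11] |-17|<=|17| out[11]=289 → r--
[0,10] |-17|>|14| out[10]=289 → l++

l=1, r=10, next write slot=9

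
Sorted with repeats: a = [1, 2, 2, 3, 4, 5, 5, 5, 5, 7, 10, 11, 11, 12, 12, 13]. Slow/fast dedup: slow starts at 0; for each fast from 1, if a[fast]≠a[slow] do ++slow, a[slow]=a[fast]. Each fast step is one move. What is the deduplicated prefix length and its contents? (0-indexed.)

slow=0 fast=1: a[fast]=2≠a[slow]=1 write a[1]=2, slow++,fast++
slow=1 fast=2: a[fast]=2=a[slow] dup, fast++
slow=1 fast=3: a[fast]=3≠a[slow]=2 write a[2]=3, slow++,fast++
slow=2 fast=4: a[fast]=4≠a[slow]=3 write a[3]=4, slow++,fast++
slow=3 fast=5: a[fast]=5≠a[slow]=4 write a[4]=5, slow++,fast++
slow=4 fast=6: a[fast]=5=a[slow] dup, fast++
slow=4 fast=7: a[fast]=5=a[slow] dup, fast++
slow=4 fast=8: a[fast]=5=a[slow] dup, fast++
slow=4 fast=9: a[fast]=7≠a[slow]=5 write a[5]=7, slow++,fast++
slow=5 fast=10: a[fast]=10≠a[slow]=7 write a[6]=10, slow++,fast++
slow=6 fast=11: a[fast]=11≠a[slow]=10 write a[7]=11, slow++,fast++
slow=7 fast=12: a[fast]=11=a[slow] dup, fast++
slow=7 fast=13: a[fast]=12≠a[slow]=11 write a[8]=12, slow++,fast++
slow=8 fast=14: a[fast]=12=a[slow] dup, fast++
slow=8 fast=15: a[fast]=13≠a[slow]=12 write a[9]=13, slow++,fast++

length 10; prefix = [1, 2, 3, 4, 5, 7, 10, 11, 12, 13]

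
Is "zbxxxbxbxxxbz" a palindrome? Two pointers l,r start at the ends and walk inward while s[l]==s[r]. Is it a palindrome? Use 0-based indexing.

palindrome

l=0 r=12: 'z'=='z', l++,r--
l=1 r=11: 'b'=='b', l++,r--
l=2 r=10: 'x'=='x', l++,r--
l=3 r=9: 'x'=='x', l++,r--
l=4 r=8: 'x'=='x', l++,r--
l=5 r=7: 'b'=='b', l++,r--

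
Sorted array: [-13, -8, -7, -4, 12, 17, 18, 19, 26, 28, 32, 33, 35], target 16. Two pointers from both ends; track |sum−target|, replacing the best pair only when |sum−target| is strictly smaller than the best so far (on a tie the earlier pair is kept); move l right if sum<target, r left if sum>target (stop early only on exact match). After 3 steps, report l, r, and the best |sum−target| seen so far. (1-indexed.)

l=1, r=10, best |Δ|=3

[1,13] -13+35=22 d=6 * → r--
[1,12] -13+33=20 d=4 * → r--
[1,11] -13+32=19 d=3 * → r--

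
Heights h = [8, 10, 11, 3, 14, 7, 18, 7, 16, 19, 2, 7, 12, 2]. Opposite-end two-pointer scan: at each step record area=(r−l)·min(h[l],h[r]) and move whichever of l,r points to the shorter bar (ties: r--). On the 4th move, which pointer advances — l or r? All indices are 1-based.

l=1 r=14: min(8,2)*13=26 best=26 *, r--
l=1 r=13: min(8,12)*12=96 best=96 *, l++
l=2 r=13: min(10,12)*11=110 best=110 *, l++
l=3 r=13: min(11,12)*10=110 best=110, l++

l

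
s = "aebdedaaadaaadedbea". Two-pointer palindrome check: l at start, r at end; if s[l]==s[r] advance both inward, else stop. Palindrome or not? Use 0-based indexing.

l=0 r=18: 'a'=='a', l++,r--
l=1 r=17: 'e'=='e', l++,r--
l=2 r=16: 'b'=='b', l++,r--
l=3 r=15: 'd'=='d', l++,r--
l=4 r=14: 'e'=='e', l++,r--
l=5 r=13: 'd'=='d', l++,r--
l=6 r=12: 'a'=='a', l++,r--
l=7 r=11: 'a'=='a', l++,r--
l=8 r=10: 'a'=='a', l++,r--

palindrome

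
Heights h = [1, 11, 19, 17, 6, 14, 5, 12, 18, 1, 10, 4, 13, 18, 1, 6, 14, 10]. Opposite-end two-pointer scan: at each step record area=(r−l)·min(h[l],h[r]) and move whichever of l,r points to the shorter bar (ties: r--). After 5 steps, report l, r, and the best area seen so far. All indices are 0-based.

l=2, r=14, best area=196

l=0 r=17: min(1,10)*17=17 best=17 *, l++
l=1 r=17: min(11,10)*16=160 best=160 *, r--
l=1 r=16: min(11,14)*15=165 best=165 *, l++
l=2 r=16: min(19,14)*14=196 best=196 *, r--
l=2 r=15: min(19,6)*13=78 best=196, r--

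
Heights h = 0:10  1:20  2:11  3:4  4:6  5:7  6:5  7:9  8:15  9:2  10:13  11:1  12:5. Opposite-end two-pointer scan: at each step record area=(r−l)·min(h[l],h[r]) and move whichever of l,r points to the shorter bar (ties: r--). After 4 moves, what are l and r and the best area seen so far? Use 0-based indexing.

[0,12] min(10,5)*12=60 best=60 * → r--
[0,11] min(10,1)*11=11 best=60 → r--
[0,10] min(10,13)*10=100 best=100 * → l++
[1,10] min(20,13)*9=117 best=117 * → r--

l=1, r=9, best area=117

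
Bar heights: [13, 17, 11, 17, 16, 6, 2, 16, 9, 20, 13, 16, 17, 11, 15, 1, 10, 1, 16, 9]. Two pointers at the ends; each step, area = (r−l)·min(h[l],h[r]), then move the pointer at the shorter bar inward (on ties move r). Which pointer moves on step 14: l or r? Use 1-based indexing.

l

l=1 r=20: min(13,9)*19=171 best=171 *, r--
l=1 r=19: min(13,16)*18=234 best=234 *, l++
l=2 r=19: min(17,16)*17=272 best=272 *, r--
l=2 r=18: min(17,1)*16=16 best=272, r--
l=2 r=17: min(17,10)*15=150 best=272, r--
l=2 r=16: min(17,1)*14=14 best=272, r--
l=2 r=15: min(17,15)*13=195 best=272, r--
l=2 r=14: min(17,11)*12=132 best=272, r--
l=2 r=13: min(17,17)*11=187 best=272, r--
l=2 r=12: min(17,16)*10=160 best=272, r--
l=2 r=11: min(17,13)*9=117 best=272, r--
l=2 r=10: min(17,20)*8=136 best=272, l++
l=3 r=10: min(11,20)*7=77 best=272, l++
l=4 r=10: min(17,20)*6=102 best=272, l++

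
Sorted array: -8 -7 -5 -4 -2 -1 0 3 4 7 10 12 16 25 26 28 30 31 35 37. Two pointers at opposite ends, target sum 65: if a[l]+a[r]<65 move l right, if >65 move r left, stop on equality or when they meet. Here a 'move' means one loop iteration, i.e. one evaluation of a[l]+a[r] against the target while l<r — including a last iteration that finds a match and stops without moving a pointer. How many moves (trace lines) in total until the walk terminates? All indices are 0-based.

l=0 r=19: -8+37=29 <65, l++
l=1 r=19: -7+37=30 <65, l++
l=2 r=19: -5+37=32 <65, l++
l=3 r=19: -4+37=33 <65, l++
l=4 r=19: -2+37=35 <65, l++
l=5 r=19: -1+37=36 <65, l++
l=6 r=19: 0+37=37 <65, l++
l=7 r=19: 3+37=40 <65, l++
l=8 r=19: 4+37=41 <65, l++
l=9 r=19: 7+37=44 <65, l++
l=10 r=19: 10+37=47 <65, l++
l=11 r=19: 12+37=49 <65, l++
l=12 r=19: 16+37=53 <65, l++
l=13 r=19: 25+37=62 <65, l++
l=14 r=19: 26+37=63 <65, l++
l=15 r=19: 28+37=65, found

16 moves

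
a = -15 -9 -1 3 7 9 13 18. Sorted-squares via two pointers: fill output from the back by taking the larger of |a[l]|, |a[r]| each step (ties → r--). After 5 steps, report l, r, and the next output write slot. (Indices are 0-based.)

[0,7] |-15|<=|18| out[7]=324 → r--
[0,6] |-15|>|13| out[6]=225 → l++
[1,6] |-9|<=|13| out[5]=169 → r--
[1,5] |-9|<=|9| out[4]=81 → r--
[1,4] |-9|>|7| out[3]=81 → l++

l=2, r=4, next write slot=2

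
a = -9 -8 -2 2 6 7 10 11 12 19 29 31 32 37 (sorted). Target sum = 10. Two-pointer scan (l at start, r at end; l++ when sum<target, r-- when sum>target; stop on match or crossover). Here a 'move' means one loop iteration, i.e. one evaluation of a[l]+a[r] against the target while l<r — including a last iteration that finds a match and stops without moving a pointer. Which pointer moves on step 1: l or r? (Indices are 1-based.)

r

l=1 r=14: -9+37=28 >10, r--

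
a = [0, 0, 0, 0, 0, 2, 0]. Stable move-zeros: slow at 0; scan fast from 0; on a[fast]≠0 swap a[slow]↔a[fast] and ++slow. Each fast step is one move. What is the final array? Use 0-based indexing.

slow=0 fast=0: a[fast]=0, fast++
slow=0 fast=1: a[fast]=0, fast++
slow=0 fast=2: a[fast]=0, fast++
slow=0 fast=3: a[fast]=0, fast++
slow=0 fast=4: a[fast]=0, fast++
slow=0 fast=5: a[fast]=2≠0 swap→a[0]=2, slow++,fast++
slow=1 fast=6: a[fast]=0, fast++

[2, 0, 0, 0, 0, 0, 0]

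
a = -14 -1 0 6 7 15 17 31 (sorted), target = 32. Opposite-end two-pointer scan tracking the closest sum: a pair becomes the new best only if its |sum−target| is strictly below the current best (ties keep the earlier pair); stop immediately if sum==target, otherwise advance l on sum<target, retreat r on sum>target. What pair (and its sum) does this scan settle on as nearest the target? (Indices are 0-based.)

pair (15, 17) with sum 32 (|Δ|=0)

l=0 r=7: -14+31=17 d=15 *, l++
l=1 r=7: -1+31=30 d=2 *, l++
l=2 r=7: 0+31=31 d=1 *, l++
l=3 r=7: 6+31=37 d=5, r--
l=3 r=6: 6+17=23 d=9, l++
l=4 r=6: 7+17=24 d=8, l++
l=5 r=6: 15+17=32 d=0 *, stop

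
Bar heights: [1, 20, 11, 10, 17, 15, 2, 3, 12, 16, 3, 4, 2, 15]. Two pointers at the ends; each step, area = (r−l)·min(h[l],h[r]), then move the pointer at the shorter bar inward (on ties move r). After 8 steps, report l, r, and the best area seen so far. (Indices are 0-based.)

[0,13] min(1,15)*13=13 best=13 * → l++
[1,13] min(20,15)*12=180 best=180 * → r--
[1,12] min(20,2)*11=22 best=180 → r--
[1,11] min(20,4)*10=40 best=180 → r--
[1,10] min(20,3)*9=27 best=180 → r--
[1,9] min(20,16)*8=128 best=180 → r--
[1,8] min(20,12)*7=84 best=180 → r--
[1,7] min(20,3)*6=18 best=180 → r--

l=1, r=6, best area=180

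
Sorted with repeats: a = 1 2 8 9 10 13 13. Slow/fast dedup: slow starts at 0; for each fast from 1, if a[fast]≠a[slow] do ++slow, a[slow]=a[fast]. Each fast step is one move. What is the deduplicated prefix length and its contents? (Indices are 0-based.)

slow=0 fast=1: a[fast]=2≠a[slow]=1 write a[1]=2, slow++,fast++
slow=1 fast=2: a[fast]=8≠a[slow]=2 write a[2]=8, slow++,fast++
slow=2 fast=3: a[fast]=9≠a[slow]=8 write a[3]=9, slow++,fast++
slow=3 fast=4: a[fast]=10≠a[slow]=9 write a[4]=10, slow++,fast++
slow=4 fast=5: a[fast]=13≠a[slow]=10 write a[5]=13, slow++,fast++
slow=5 fast=6: a[fast]=13=a[slow] dup, fast++

length 6; prefix = [1, 2, 8, 9, 10, 13]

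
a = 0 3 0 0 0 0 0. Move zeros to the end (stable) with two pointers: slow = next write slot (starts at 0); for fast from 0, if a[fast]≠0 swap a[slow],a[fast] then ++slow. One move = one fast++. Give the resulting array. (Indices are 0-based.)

slow=0 fast=0: a[fast]=0, fast++
slow=0 fast=1: a[fast]=3≠0 swap→a[0]=3, slow++,fast++
slow=1 fast=2: a[fast]=0, fast++
slow=1 fast=3: a[fast]=0, fast++
slow=1 fast=4: a[fast]=0, fast++
slow=1 fast=5: a[fast]=0, fast++
slow=1 fast=6: a[fast]=0, fast++

[3, 0, 0, 0, 0, 0, 0]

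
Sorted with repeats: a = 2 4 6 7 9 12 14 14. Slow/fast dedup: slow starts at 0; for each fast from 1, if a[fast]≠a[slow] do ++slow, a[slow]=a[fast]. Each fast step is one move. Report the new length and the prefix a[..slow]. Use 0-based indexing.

slow=0 fast=1: a[fast]=4≠a[slow]=2 write a[1]=4, slow++,fast++
slow=1 fast=2: a[fast]=6≠a[slow]=4 write a[2]=6, slow++,fast++
slow=2 fast=3: a[fast]=7≠a[slow]=6 write a[3]=7, slow++,fast++
slow=3 fast=4: a[fast]=9≠a[slow]=7 write a[4]=9, slow++,fast++
slow=4 fast=5: a[fast]=12≠a[slow]=9 write a[5]=12, slow++,fast++
slow=5 fast=6: a[fast]=14≠a[slow]=12 write a[6]=14, slow++,fast++
slow=6 fast=7: a[fast]=14=a[slow] dup, fast++

length 7; prefix = [2, 4, 6, 7, 9, 12, 14]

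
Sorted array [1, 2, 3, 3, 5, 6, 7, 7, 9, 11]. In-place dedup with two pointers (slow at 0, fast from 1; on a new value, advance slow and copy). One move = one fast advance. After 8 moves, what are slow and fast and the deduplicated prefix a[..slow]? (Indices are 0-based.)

slow=6, fast=9, prefix=[1, 2, 3, 5, 6, 7, 9]

(s=0,f=1) a[fast]=2≠a[slow]=1 write a[1]=2 → slow++,fast++
(s=1,f=2) a[fast]=3≠a[slow]=2 write a[2]=3 → slow++,fast++
(s=2,f=3) a[fast]=3=a[slow] dup → fast++
(s=2,f=4) a[fast]=5≠a[slow]=3 write a[3]=5 → slow++,fast++
(s=3,f=5) a[fast]=6≠a[slow]=5 write a[4]=6 → slow++,fast++
(s=4,f=6) a[fast]=7≠a[slow]=6 write a[5]=7 → slow++,fast++
(s=5,f=7) a[fast]=7=a[slow] dup → fast++
(s=5,f=8) a[fast]=9≠a[slow]=7 write a[6]=9 → slow++,fast++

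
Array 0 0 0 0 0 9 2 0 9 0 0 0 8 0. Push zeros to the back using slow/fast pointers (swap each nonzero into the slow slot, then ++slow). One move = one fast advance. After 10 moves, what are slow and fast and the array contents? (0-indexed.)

slow=3, fast=10, a=[9, 2, 9, 0, 0, 0, 0, 0, 0, 0, 0, 0, 8, 0]

(s=0,f=0) a[fast]=0 → fast++
(s=0,f=1) a[fast]=0 → fast++
(s=0,f=2) a[fast]=0 → fast++
(s=0,f=3) a[fast]=0 → fast++
(s=0,f=4) a[fast]=0 → fast++
(s=0,f=5) a[fast]=9≠0 swap→a[0]=9 → slow++,fast++
(s=1,f=6) a[fast]=2≠0 swap→a[1]=2 → slow++,fast++
(s=2,f=7) a[fast]=0 → fast++
(s=2,f=8) a[fast]=9≠0 swap→a[2]=9 → slow++,fast++
(s=3,f=9) a[fast]=0 → fast++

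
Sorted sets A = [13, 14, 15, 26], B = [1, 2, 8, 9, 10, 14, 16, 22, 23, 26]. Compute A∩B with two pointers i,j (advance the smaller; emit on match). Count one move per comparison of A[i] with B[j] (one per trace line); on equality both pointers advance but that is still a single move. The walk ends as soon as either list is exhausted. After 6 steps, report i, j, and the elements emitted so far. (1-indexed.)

[i=1,j=1] 13>1 → j++
[i=1,j=2] 13>2 → j++
[i=1,j=3] 13>8 → j++
[i=1,j=4] 13>9 → j++
[i=1,j=5] 13>10 → j++
[i=1,j=6] 13<14 → i++

i=2, j=6, emitted=[]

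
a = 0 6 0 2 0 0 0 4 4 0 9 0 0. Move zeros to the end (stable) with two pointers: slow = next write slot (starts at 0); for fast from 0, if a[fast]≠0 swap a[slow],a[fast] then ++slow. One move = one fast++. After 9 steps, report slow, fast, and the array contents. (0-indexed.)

slow=4, fast=9, a=[6, 2, 4, 4, 0, 0, 0, 0, 0, 0, 9, 0, 0]

slow=0 fast=0: a[fast]=0, fast++
slow=0 fast=1: a[fast]=6≠0 swap→a[0]=6, slow++,fast++
slow=1 fast=2: a[fast]=0, fast++
slow=1 fast=3: a[fast]=2≠0 swap→a[1]=2, slow++,fast++
slow=2 fast=4: a[fast]=0, fast++
slow=2 fast=5: a[fast]=0, fast++
slow=2 fast=6: a[fast]=0, fast++
slow=2 fast=7: a[fast]=4≠0 swap→a[2]=4, slow++,fast++
slow=3 fast=8: a[fast]=4≠0 swap→a[3]=4, slow++,fast++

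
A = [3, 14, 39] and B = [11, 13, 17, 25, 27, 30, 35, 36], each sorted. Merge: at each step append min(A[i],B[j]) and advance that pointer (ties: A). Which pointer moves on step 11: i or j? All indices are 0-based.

i

[i=0,j=0] A[i]=3<=B[j]=11 take 3 → i++
[i=1,j=0] A[i]=14>B[j]=11 take 11 → j++
[i=1,j=1] A[i]=14>B[j]=13 take 13 → j++
[i=1,j=2] A[i]=14<=B[j]=17 take 14 → i++
[i=2,j=2] A[i]=39>B[j]=17 take 17 → j++
[i=2,j=3] A[i]=39>B[j]=25 take 25 → j++
[i=2,j=4] A[i]=39>B[j]=27 take 27 → j++
[i=2,j=5] A[i]=39>B[j]=30 take 30 → j++
[i=2,j=6] A[i]=39>B[j]=35 take 35 → j++
[i=2,j=7] A[i]=39>B[j]=36 take 36 → j++
[i=2,j=8] B done, take A[i]=39 → i++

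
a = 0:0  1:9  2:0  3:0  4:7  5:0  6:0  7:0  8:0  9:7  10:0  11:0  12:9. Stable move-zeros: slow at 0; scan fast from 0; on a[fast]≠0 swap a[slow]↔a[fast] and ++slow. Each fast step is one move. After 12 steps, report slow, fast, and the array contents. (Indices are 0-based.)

(s=0,f=0) a[fast]=0 → fast++
(s=0,f=1) a[fast]=9≠0 swap→a[0]=9 → slow++,fast++
(s=1,f=2) a[fast]=0 → fast++
(s=1,f=3) a[fast]=0 → fast++
(s=1,f=4) a[fast]=7≠0 swap→a[1]=7 → slow++,fast++
(s=2,f=5) a[fast]=0 → fast++
(s=2,f=6) a[fast]=0 → fast++
(s=2,f=7) a[fast]=0 → fast++
(s=2,f=8) a[fast]=0 → fast++
(s=2,f=9) a[fast]=7≠0 swap→a[2]=7 → slow++,fast++
(s=3,f=10) a[fast]=0 → fast++
(s=3,f=11) a[fast]=0 → fast++

slow=3, fast=12, a=[9, 7, 7, 0, 0, 0, 0, 0, 0, 0, 0, 0, 9]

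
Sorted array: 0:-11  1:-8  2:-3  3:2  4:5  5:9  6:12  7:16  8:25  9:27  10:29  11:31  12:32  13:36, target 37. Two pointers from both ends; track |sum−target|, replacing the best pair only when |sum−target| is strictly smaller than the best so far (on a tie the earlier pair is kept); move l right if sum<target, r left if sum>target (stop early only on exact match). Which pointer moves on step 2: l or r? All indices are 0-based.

[0,13] -11+36=25 d=12 * → l++
[1,13] -8+36=28 d=9 * → l++

l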